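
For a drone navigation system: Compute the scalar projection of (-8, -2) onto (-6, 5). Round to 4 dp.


u.v = 38, |v| = sqrt(61) = 7.8102
Scalar projection = u.v / |v| = 38 / sqrt(61) = 4.8654

4.8654


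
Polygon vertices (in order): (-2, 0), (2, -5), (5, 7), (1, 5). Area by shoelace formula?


Shoelace sum: ((-2)*(-5) - 2*0) + (2*7 - 5*(-5)) + (5*5 - 1*7) + (1*0 - (-2)*5)
= 77
Area = |77|/2 = 38.5

38.5


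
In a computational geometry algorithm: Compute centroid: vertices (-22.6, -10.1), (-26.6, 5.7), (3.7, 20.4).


Centroid = ((x_A+x_B+x_C)/3, (y_A+y_B+y_C)/3)
= (((-22.6)+(-26.6)+3.7)/3, ((-10.1)+5.7+20.4)/3)
= (-15.1667, 5.3333)

(-15.1667, 5.3333)


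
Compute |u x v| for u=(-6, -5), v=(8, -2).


|u x v| = |(-6)*(-2) - (-5)*8|
= |12 - (-40)| = 52

52


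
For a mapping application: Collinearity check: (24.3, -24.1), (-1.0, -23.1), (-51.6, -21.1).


Cross product: ((-1)-24.3)*((-21.1)-(-24.1)) - ((-23.1)-(-24.1))*((-51.6)-24.3)
= 0

Yes, collinear


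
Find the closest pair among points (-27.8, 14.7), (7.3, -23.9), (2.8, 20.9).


d(P0,P1) = 52.1725, d(P0,P2) = 31.2218, d(P1,P2) = 45.0254
Closest: P0 and P2

Closest pair: (-27.8, 14.7) and (2.8, 20.9), distance = 31.2218


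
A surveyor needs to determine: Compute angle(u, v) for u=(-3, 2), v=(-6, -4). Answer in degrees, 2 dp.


u.v = 10, |u| = sqrt(13) = 3.6056, |v| = sqrt(52) = 7.2111
cos(theta) = u.v/(|u||v|) = 10/sqrt(676) = 0.384615
theta = acos(0.384615) = 67.38 degrees

67.38 degrees


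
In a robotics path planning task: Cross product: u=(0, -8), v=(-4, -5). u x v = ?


u x v = u_x*v_y - u_y*v_x = 0*(-5) - (-8)*(-4)
= 0 - 32 = -32

-32


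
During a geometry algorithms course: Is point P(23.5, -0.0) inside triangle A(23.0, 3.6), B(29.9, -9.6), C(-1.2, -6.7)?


Cross products: AB x AP = -18.24, BC x BP = -280, CA x CP = -92.27
All same sign? yes

Yes, inside


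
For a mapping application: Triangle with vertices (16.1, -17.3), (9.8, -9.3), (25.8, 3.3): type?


Side lengths squared: AB^2=103.69, BC^2=414.76, CA^2=518.45
Sorted: [103.69, 414.76, 518.45]
By sides: Scalene, By angles: Right

Scalene, Right


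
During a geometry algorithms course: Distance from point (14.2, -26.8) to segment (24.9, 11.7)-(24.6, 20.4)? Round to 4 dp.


Project P onto AB: t = 0 (clamped to [0,1])
Closest point on segment: (24.9, 11.7)
Distance: 39.9592

39.9592


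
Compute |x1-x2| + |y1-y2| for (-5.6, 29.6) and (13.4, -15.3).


|(-5.6)-13.4| + |29.6-(-15.3)| = 19 + 44.9 = 63.9

63.9


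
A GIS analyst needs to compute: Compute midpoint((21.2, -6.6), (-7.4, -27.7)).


M = ((21.2+(-7.4))/2, ((-6.6)+(-27.7))/2)
= (6.9, -17.15)

(6.9, -17.15)


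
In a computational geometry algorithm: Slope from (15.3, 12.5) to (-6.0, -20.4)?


slope = (y2-y1)/(x2-x1) = ((-20.4)-12.5)/((-6)-15.3) = (-32.9)/(-21.3) = 1.5446

1.5446


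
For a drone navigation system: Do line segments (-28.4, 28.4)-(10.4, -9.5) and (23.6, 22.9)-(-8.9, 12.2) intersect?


Cross products: d1=-735.15, d2=911.76, d3=1757.4, d4=110.49
d1*d2 < 0 and d3*d4 < 0? no

No, they don't intersect


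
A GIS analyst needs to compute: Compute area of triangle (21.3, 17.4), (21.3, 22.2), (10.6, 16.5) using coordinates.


Area = |x_A(y_B-y_C) + x_B(y_C-y_A) + x_C(y_A-y_B)|/2
= |121.41 + (-19.17) + (-50.88)|/2
= 51.36/2 = 25.68

25.68


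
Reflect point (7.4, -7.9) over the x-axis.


Reflection over x-axis: (x,y) -> (x,-y)
(7.4, -7.9) -> (7.4, 7.9)

(7.4, 7.9)


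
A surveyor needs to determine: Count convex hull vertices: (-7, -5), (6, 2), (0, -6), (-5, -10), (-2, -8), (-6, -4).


Convex hull vertices (CCW): (-7, -5), (-5, -10), (-2, -8), (0, -6), (6, 2), (-6, -4)
Count = 6

6


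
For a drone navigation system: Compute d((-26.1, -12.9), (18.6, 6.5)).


dx=44.7, dy=19.4
d^2 = 44.7^2 + 19.4^2 = 2374.45
d = sqrt(2374.45) = 48.7283

48.7283


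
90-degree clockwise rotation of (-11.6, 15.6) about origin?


90° CW: (x,y) -> (y, -x)
(-11.6,15.6) -> (15.6, 11.6)

(15.6, 11.6)


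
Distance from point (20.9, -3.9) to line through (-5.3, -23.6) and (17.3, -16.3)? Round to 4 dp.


|cross product| = 253.96
|line direction| = sqrt(564.05) = 23.7497
Distance = 253.96/sqrt(564.05) = 10.6932

10.6932


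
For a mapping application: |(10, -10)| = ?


|u| = sqrt(10^2 + (-10)^2) = sqrt(200) = 14.1421

14.1421


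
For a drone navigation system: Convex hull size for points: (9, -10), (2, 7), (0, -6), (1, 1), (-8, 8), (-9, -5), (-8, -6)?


Convex hull vertices (CCW): (-9, -5), (-8, -6), (9, -10), (2, 7), (-8, 8)
Count = 5

5


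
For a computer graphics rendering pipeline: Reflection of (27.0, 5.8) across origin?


Reflection over origin: (x,y) -> (-x,-y)
(27, 5.8) -> (-27, -5.8)

(-27, -5.8)


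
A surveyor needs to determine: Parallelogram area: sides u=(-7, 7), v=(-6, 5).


|u x v| = |(-7)*5 - 7*(-6)|
= |(-35) - (-42)| = 7

7


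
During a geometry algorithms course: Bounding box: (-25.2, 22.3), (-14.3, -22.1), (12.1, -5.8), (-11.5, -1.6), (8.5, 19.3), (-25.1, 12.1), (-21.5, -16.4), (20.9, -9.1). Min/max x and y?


x range: [-25.2, 20.9]
y range: [-22.1, 22.3]
Bounding box: (-25.2,-22.1) to (20.9,22.3)

(-25.2,-22.1) to (20.9,22.3)


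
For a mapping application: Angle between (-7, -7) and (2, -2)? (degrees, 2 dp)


u.v = 0, |u| = sqrt(98) = 9.8995, |v| = sqrt(8) = 2.8284
cos(theta) = u.v/(|u||v|) = 0/sqrt(784) = 0
theta = acos(0) = 90 degrees

90 degrees


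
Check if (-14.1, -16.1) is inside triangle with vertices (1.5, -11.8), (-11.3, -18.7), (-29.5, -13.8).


Cross products: AB x AP = -52.6, BC x BP = -33.6, CA x CP = -102.1
All same sign? yes

Yes, inside


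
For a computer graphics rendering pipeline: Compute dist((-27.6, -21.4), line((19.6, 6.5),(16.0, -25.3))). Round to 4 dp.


|cross product| = 1400.52
|line direction| = sqrt(1024.2) = 32.0031
Distance = 1400.52/sqrt(1024.2) = 43.762

43.762


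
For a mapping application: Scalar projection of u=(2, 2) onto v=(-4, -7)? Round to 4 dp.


u.v = -22, |v| = sqrt(65) = 8.0623
Scalar projection = u.v / |v| = -22 / sqrt(65) = -2.7288

-2.7288


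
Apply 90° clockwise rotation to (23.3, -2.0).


90° CW: (x,y) -> (y, -x)
(23.3,-2) -> (-2, -23.3)

(-2, -23.3)


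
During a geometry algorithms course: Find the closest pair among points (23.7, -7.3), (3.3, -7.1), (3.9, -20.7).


d(P0,P1) = 20.401, d(P0,P2) = 23.9082, d(P1,P2) = 13.6132
Closest: P1 and P2

Closest pair: (3.3, -7.1) and (3.9, -20.7), distance = 13.6132


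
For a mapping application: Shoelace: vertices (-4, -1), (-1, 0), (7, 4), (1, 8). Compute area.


Shoelace sum: ((-4)*0 - (-1)*(-1)) + ((-1)*4 - 7*0) + (7*8 - 1*4) + (1*(-1) - (-4)*8)
= 78
Area = |78|/2 = 39

39


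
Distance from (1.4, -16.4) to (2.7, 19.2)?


dx=1.3, dy=35.6
d^2 = 1.3^2 + 35.6^2 = 1269.05
d = sqrt(1269.05) = 35.6237

35.6237


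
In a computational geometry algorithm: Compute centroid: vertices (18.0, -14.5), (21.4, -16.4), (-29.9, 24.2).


Centroid = ((x_A+x_B+x_C)/3, (y_A+y_B+y_C)/3)
= ((18+21.4+(-29.9))/3, ((-14.5)+(-16.4)+24.2)/3)
= (3.1667, -2.2333)

(3.1667, -2.2333)


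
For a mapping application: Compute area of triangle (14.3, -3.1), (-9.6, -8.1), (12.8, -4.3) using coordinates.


Area = |x_A(y_B-y_C) + x_B(y_C-y_A) + x_C(y_A-y_B)|/2
= |(-54.34) + 11.52 + 64|/2
= 21.18/2 = 10.59

10.59


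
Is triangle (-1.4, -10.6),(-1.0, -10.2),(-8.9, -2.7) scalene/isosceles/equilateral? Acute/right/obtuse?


Side lengths squared: AB^2=0.32, BC^2=118.66, CA^2=118.66
Sorted: [0.32, 118.66, 118.66]
By sides: Isosceles, By angles: Acute

Isosceles, Acute


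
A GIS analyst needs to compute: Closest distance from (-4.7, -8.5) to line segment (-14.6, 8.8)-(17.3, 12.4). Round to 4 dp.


Project P onto AB: t = 0.246 (clamped to [0,1])
Closest point on segment: (-6.7523, 9.6856)
Distance: 18.3011

18.3011


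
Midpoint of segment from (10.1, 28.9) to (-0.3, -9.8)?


M = ((10.1+(-0.3))/2, (28.9+(-9.8))/2)
= (4.9, 9.55)

(4.9, 9.55)


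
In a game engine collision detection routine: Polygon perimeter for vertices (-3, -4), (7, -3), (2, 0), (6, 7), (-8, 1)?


Sides: (-3, -4)->(7, -3): sqrt(101) = 10.049876, (7, -3)->(2, 0): sqrt(34) = 5.830952, (2, 0)->(6, 7): sqrt(65) = 8.062258, (6, 7)->(-8, 1): sqrt(232) = 15.231546, (-8, 1)->(-3, -4): sqrt(50) = 7.071068
Sum = 46.2457
Perimeter = 46.2457

46.2457


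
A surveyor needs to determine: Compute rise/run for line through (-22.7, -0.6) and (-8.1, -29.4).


slope = (y2-y1)/(x2-x1) = ((-29.4)-(-0.6))/((-8.1)-(-22.7)) = (-28.8)/14.6 = -1.9726

-1.9726


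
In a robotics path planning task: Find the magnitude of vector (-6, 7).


|u| = sqrt((-6)^2 + 7^2) = sqrt(85) = 9.2195

9.2195


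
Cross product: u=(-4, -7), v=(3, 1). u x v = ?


u x v = u_x*v_y - u_y*v_x = (-4)*1 - (-7)*3
= (-4) - (-21) = 17

17


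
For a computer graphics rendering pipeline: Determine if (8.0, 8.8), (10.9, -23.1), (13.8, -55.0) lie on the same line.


Cross product: (10.9-8)*((-55)-8.8) - ((-23.1)-8.8)*(13.8-8)
= 0

Yes, collinear


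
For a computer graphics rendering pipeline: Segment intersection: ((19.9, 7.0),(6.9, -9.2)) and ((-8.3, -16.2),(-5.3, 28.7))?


Cross products: d1=-1196.58, d2=-661.48, d3=-155.24, d4=-690.34
d1*d2 < 0 and d3*d4 < 0? no

No, they don't intersect


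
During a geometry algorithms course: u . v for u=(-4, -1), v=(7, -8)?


u . v = u_x*v_x + u_y*v_y = (-4)*7 + (-1)*(-8)
= (-28) + 8 = -20

-20


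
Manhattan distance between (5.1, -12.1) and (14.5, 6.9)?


|5.1-14.5| + |(-12.1)-6.9| = 9.4 + 19 = 28.4

28.4


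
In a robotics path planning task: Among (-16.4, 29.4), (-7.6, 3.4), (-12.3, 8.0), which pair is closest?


d(P0,P1) = 27.4489, d(P0,P2) = 21.7892, d(P1,P2) = 6.5765
Closest: P1 and P2

Closest pair: (-7.6, 3.4) and (-12.3, 8.0), distance = 6.5765


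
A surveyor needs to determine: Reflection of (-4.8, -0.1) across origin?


Reflection over origin: (x,y) -> (-x,-y)
(-4.8, -0.1) -> (4.8, 0.1)

(4.8, 0.1)


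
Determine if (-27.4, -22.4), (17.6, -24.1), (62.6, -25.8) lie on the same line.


Cross product: (17.6-(-27.4))*((-25.8)-(-22.4)) - ((-24.1)-(-22.4))*(62.6-(-27.4))
= 0

Yes, collinear


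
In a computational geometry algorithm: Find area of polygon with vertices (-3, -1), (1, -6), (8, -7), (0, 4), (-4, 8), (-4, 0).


Shoelace sum: ((-3)*(-6) - 1*(-1)) + (1*(-7) - 8*(-6)) + (8*4 - 0*(-7)) + (0*8 - (-4)*4) + ((-4)*0 - (-4)*8) + ((-4)*(-1) - (-3)*0)
= 144
Area = |144|/2 = 72

72


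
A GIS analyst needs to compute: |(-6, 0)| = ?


|u| = sqrt((-6)^2 + 0^2) = sqrt(36) = 6

6


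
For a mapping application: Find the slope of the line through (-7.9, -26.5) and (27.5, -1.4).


slope = (y2-y1)/(x2-x1) = ((-1.4)-(-26.5))/(27.5-(-7.9)) = 25.1/35.4 = 0.709

0.709


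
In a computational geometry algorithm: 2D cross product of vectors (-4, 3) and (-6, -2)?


u x v = u_x*v_y - u_y*v_x = (-4)*(-2) - 3*(-6)
= 8 - (-18) = 26

26


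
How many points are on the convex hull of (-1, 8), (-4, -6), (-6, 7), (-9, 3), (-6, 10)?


Convex hull vertices (CCW): (-9, 3), (-4, -6), (-1, 8), (-6, 10)
Count = 4

4


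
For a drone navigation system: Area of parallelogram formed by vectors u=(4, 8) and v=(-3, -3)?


|u x v| = |4*(-3) - 8*(-3)|
= |(-12) - (-24)| = 12

12


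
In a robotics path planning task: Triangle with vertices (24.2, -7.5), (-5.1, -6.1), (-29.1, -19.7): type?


Side lengths squared: AB^2=860.45, BC^2=760.96, CA^2=2989.73
Sorted: [760.96, 860.45, 2989.73]
By sides: Scalene, By angles: Obtuse

Scalene, Obtuse


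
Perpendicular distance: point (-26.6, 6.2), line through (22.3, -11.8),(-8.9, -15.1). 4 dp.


|cross product| = 722.97
|line direction| = sqrt(984.33) = 31.374
Distance = 722.97/sqrt(984.33) = 23.0436

23.0436


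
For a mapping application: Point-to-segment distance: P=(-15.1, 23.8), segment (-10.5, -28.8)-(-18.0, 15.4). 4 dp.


Project P onto AB: t = 1 (clamped to [0,1])
Closest point on segment: (-18, 15.4)
Distance: 8.8865

8.8865


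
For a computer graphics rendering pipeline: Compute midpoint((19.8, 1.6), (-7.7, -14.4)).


M = ((19.8+(-7.7))/2, (1.6+(-14.4))/2)
= (6.05, -6.4)

(6.05, -6.4)


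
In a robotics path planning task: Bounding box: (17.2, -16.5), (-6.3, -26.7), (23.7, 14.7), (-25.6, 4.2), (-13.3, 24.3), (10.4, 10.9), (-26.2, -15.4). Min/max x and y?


x range: [-26.2, 23.7]
y range: [-26.7, 24.3]
Bounding box: (-26.2,-26.7) to (23.7,24.3)

(-26.2,-26.7) to (23.7,24.3)


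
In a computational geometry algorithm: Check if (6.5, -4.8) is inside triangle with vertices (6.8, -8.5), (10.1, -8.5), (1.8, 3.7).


Cross products: AB x AP = 12.21, BC x BP = 13.21, CA x CP = 14.84
All same sign? yes

Yes, inside


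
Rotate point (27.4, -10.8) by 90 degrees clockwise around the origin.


90° CW: (x,y) -> (y, -x)
(27.4,-10.8) -> (-10.8, -27.4)

(-10.8, -27.4)


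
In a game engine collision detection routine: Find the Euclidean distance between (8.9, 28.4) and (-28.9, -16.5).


dx=-37.8, dy=-44.9
d^2 = (-37.8)^2 + (-44.9)^2 = 3444.85
d = sqrt(3444.85) = 58.6928

58.6928


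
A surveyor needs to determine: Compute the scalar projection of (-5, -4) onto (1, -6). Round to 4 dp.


u.v = 19, |v| = sqrt(37) = 6.0828
Scalar projection = u.v / |v| = 19 / sqrt(37) = 3.1236

3.1236


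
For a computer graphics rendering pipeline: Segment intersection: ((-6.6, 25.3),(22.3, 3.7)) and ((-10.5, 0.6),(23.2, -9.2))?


Cross products: d1=870.61, d2=425.91, d3=-798.07, d4=-353.37
d1*d2 < 0 and d3*d4 < 0? no

No, they don't intersect


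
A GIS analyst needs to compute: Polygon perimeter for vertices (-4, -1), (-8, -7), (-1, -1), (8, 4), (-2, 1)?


Sides: (-4, -1)->(-8, -7): sqrt(52) = 7.211103, (-8, -7)->(-1, -1): sqrt(85) = 9.219544, (-1, -1)->(8, 4): sqrt(106) = 10.29563, (8, 4)->(-2, 1): sqrt(109) = 10.440307, (-2, 1)->(-4, -1): sqrt(8) = 2.828427
Sum = 39.995011
Perimeter = 39.995

39.995


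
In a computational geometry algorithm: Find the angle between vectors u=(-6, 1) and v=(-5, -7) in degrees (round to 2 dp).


u.v = 23, |u| = sqrt(37) = 6.0828, |v| = sqrt(74) = 8.6023
cos(theta) = u.v/(|u||v|) = 23/sqrt(2738) = 0.439553
theta = acos(0.439553) = 63.92 degrees

63.92 degrees


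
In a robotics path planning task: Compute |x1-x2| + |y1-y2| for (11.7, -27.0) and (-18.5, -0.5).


|11.7-(-18.5)| + |(-27)-(-0.5)| = 30.2 + 26.5 = 56.7

56.7


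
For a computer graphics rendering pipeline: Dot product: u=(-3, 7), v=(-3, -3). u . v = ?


u . v = u_x*v_x + u_y*v_y = (-3)*(-3) + 7*(-3)
= 9 + (-21) = -12

-12


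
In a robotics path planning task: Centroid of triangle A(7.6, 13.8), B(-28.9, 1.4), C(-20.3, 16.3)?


Centroid = ((x_A+x_B+x_C)/3, (y_A+y_B+y_C)/3)
= ((7.6+(-28.9)+(-20.3))/3, (13.8+1.4+16.3)/3)
= (-13.8667, 10.5)

(-13.8667, 10.5)


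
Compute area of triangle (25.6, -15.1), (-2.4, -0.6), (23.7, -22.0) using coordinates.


Area = |x_A(y_B-y_C) + x_B(y_C-y_A) + x_C(y_A-y_B)|/2
= |547.84 + 16.56 + (-343.65)|/2
= 220.75/2 = 110.375

110.375


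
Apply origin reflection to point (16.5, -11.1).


Reflection over origin: (x,y) -> (-x,-y)
(16.5, -11.1) -> (-16.5, 11.1)

(-16.5, 11.1)


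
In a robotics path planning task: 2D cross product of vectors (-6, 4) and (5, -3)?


u x v = u_x*v_y - u_y*v_x = (-6)*(-3) - 4*5
= 18 - 20 = -2

-2


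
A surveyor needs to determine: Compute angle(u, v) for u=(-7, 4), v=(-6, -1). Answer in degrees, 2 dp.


u.v = 38, |u| = sqrt(65) = 8.0623, |v| = sqrt(37) = 6.0828
cos(theta) = u.v/(|u||v|) = 38/sqrt(2405) = 0.774865
theta = acos(0.774865) = 39.21 degrees

39.21 degrees


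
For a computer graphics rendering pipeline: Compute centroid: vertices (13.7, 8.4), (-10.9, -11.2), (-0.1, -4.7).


Centroid = ((x_A+x_B+x_C)/3, (y_A+y_B+y_C)/3)
= ((13.7+(-10.9)+(-0.1))/3, (8.4+(-11.2)+(-4.7))/3)
= (0.9, -2.5)

(0.9, -2.5)


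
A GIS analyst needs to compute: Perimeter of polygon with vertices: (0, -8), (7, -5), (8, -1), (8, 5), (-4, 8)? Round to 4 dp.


Sides: (0, -8)->(7, -5): sqrt(58) = 7.615773, (7, -5)->(8, -1): sqrt(17) = 4.123106, (8, -1)->(8, 5): sqrt(36) = 6, (8, 5)->(-4, 8): sqrt(153) = 12.369317, (-4, 8)->(0, -8): sqrt(272) = 16.492423
Sum = 46.600619
Perimeter = 46.6006

46.6006


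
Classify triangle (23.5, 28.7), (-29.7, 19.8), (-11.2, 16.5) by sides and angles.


Side lengths squared: AB^2=2909.45, BC^2=353.14, CA^2=1352.93
Sorted: [353.14, 1352.93, 2909.45]
By sides: Scalene, By angles: Obtuse

Scalene, Obtuse


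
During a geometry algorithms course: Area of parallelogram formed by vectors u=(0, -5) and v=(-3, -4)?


|u x v| = |0*(-4) - (-5)*(-3)|
= |0 - 15| = 15

15


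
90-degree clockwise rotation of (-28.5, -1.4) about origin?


90° CW: (x,y) -> (y, -x)
(-28.5,-1.4) -> (-1.4, 28.5)

(-1.4, 28.5)


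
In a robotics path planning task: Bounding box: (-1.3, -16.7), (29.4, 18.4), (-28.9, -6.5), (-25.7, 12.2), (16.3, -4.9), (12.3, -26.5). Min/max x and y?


x range: [-28.9, 29.4]
y range: [-26.5, 18.4]
Bounding box: (-28.9,-26.5) to (29.4,18.4)

(-28.9,-26.5) to (29.4,18.4)


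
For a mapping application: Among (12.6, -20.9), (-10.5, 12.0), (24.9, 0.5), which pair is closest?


d(P0,P1) = 40.1998, d(P0,P2) = 24.683, d(P1,P2) = 37.2211
Closest: P0 and P2

Closest pair: (12.6, -20.9) and (24.9, 0.5), distance = 24.683


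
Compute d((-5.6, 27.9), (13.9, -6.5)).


dx=19.5, dy=-34.4
d^2 = 19.5^2 + (-34.4)^2 = 1563.61
d = sqrt(1563.61) = 39.5425

39.5425


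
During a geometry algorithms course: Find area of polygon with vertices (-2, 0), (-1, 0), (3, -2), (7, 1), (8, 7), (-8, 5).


Shoelace sum: ((-2)*0 - (-1)*0) + ((-1)*(-2) - 3*0) + (3*1 - 7*(-2)) + (7*7 - 8*1) + (8*5 - (-8)*7) + ((-8)*0 - (-2)*5)
= 166
Area = |166|/2 = 83

83


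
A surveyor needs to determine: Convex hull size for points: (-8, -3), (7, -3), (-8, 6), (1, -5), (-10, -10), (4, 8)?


Convex hull vertices (CCW): (-10, -10), (7, -3), (4, 8), (-8, 6)
Count = 4

4


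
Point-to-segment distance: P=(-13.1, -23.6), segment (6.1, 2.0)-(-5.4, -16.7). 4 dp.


Project P onto AB: t = 1 (clamped to [0,1])
Closest point on segment: (-5.4, -16.7)
Distance: 10.3392

10.3392


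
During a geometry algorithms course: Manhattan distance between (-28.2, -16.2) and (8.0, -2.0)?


|(-28.2)-8| + |(-16.2)-(-2)| = 36.2 + 14.2 = 50.4

50.4


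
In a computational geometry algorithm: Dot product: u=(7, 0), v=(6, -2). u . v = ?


u . v = u_x*v_x + u_y*v_y = 7*6 + 0*(-2)
= 42 + 0 = 42

42


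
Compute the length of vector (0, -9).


|u| = sqrt(0^2 + (-9)^2) = sqrt(81) = 9

9


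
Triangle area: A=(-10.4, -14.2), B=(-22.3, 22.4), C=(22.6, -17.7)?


Area = |x_A(y_B-y_C) + x_B(y_C-y_A) + x_C(y_A-y_B)|/2
= |(-417.04) + 78.05 + (-827.16)|/2
= 1166.15/2 = 583.075

583.075


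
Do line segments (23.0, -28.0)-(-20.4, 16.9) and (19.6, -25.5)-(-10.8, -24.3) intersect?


Cross products: d1=71.92, d2=-1240.96, d3=44.16, d4=1357.04
d1*d2 < 0 and d3*d4 < 0? no

No, they don't intersect


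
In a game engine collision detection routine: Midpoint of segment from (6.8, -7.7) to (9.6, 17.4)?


M = ((6.8+9.6)/2, ((-7.7)+17.4)/2)
= (8.2, 4.85)

(8.2, 4.85)


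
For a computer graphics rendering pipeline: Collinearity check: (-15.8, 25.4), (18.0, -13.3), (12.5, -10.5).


Cross product: (18-(-15.8))*((-10.5)-25.4) - ((-13.3)-25.4)*(12.5-(-15.8))
= -118.21

No, not collinear


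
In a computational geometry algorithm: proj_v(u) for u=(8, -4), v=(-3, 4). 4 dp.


u.v = -40, |v| = sqrt(25) = 5
Scalar projection = u.v / |v| = -40 / sqrt(25) = -8

-8


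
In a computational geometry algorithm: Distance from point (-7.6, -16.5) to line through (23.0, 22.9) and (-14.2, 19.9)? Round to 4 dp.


|cross product| = 1373.88
|line direction| = sqrt(1392.84) = 37.3208
Distance = 1373.88/sqrt(1392.84) = 36.8127

36.8127


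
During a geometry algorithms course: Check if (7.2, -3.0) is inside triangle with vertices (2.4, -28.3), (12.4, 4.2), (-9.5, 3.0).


Cross products: AB x AP = 97, BC x BP = 151.44, CA x CP = 451.31
All same sign? yes

Yes, inside


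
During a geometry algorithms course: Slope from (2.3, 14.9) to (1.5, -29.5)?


slope = (y2-y1)/(x2-x1) = ((-29.5)-14.9)/(1.5-2.3) = (-44.4)/(-0.8) = 55.5

55.5


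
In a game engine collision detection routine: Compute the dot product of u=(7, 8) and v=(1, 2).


u . v = u_x*v_x + u_y*v_y = 7*1 + 8*2
= 7 + 16 = 23

23


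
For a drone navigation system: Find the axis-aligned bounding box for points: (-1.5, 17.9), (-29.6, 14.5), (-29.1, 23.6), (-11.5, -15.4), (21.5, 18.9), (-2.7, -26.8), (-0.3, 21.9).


x range: [-29.6, 21.5]
y range: [-26.8, 23.6]
Bounding box: (-29.6,-26.8) to (21.5,23.6)

(-29.6,-26.8) to (21.5,23.6)


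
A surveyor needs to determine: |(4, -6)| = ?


|u| = sqrt(4^2 + (-6)^2) = sqrt(52) = 7.2111

7.2111


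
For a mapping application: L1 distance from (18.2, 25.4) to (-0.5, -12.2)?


|18.2-(-0.5)| + |25.4-(-12.2)| = 18.7 + 37.6 = 56.3

56.3


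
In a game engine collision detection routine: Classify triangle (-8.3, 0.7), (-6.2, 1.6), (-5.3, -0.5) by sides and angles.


Side lengths squared: AB^2=5.22, BC^2=5.22, CA^2=10.44
Sorted: [5.22, 5.22, 10.44]
By sides: Isosceles, By angles: Right

Isosceles, Right


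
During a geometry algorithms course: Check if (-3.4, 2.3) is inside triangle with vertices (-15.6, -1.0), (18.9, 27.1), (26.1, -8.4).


Cross products: AB x AP = -228.97, BC x BP = -970.21, CA x CP = -227.89
All same sign? yes

Yes, inside


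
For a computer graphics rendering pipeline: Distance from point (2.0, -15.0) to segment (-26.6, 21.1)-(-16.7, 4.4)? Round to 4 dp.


Project P onto AB: t = 1 (clamped to [0,1])
Closest point on segment: (-16.7, 4.4)
Distance: 26.9453

26.9453


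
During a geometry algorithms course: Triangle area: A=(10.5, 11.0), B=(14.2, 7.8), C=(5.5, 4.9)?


Area = |x_A(y_B-y_C) + x_B(y_C-y_A) + x_C(y_A-y_B)|/2
= |30.45 + (-86.62) + 17.6|/2
= 38.57/2 = 19.285

19.285


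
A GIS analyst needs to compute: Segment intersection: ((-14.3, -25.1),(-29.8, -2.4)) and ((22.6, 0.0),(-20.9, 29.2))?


Cross products: d1=2169.33, d2=1634.48, d3=-1226.68, d4=-691.83
d1*d2 < 0 and d3*d4 < 0? no

No, they don't intersect


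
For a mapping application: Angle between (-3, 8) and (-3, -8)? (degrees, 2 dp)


u.v = -55, |u| = sqrt(73) = 8.544, |v| = sqrt(73) = 8.544
cos(theta) = u.v/(|u||v|) = -55/sqrt(5329) = -0.753425
theta = acos(-0.753425) = 138.89 degrees

138.89 degrees


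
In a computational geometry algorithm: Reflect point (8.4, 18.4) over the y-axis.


Reflection over y-axis: (x,y) -> (-x,y)
(8.4, 18.4) -> (-8.4, 18.4)

(-8.4, 18.4)


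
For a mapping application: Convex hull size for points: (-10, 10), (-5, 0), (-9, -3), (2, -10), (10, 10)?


Convex hull vertices (CCW): (-10, 10), (-9, -3), (2, -10), (10, 10)
Count = 4

4


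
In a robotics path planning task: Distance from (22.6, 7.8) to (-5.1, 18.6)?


dx=-27.7, dy=10.8
d^2 = (-27.7)^2 + 10.8^2 = 883.93
d = sqrt(883.93) = 29.731

29.731


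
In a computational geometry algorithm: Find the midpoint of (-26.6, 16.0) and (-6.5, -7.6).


M = (((-26.6)+(-6.5))/2, (16+(-7.6))/2)
= (-16.55, 4.2)

(-16.55, 4.2)


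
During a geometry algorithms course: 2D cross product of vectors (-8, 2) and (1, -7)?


u x v = u_x*v_y - u_y*v_x = (-8)*(-7) - 2*1
= 56 - 2 = 54

54


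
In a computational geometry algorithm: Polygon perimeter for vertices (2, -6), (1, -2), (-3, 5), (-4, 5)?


Sides: (2, -6)->(1, -2): sqrt(17) = 4.123106, (1, -2)->(-3, 5): sqrt(65) = 8.062258, (-3, 5)->(-4, 5): sqrt(1) = 1, (-4, 5)->(2, -6): sqrt(157) = 12.529964
Sum = 25.715328
Perimeter = 25.7153

25.7153


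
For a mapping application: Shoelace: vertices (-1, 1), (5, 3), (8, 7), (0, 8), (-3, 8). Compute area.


Shoelace sum: ((-1)*3 - 5*1) + (5*7 - 8*3) + (8*8 - 0*7) + (0*8 - (-3)*8) + ((-3)*1 - (-1)*8)
= 96
Area = |96|/2 = 48

48


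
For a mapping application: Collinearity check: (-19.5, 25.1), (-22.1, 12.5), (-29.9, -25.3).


Cross product: ((-22.1)-(-19.5))*((-25.3)-25.1) - (12.5-25.1)*((-29.9)-(-19.5))
= 0

Yes, collinear


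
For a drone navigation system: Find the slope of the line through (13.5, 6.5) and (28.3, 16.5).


slope = (y2-y1)/(x2-x1) = (16.5-6.5)/(28.3-13.5) = 10/14.8 = 0.6757

0.6757


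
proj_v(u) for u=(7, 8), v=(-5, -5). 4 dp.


u.v = -75, |v| = sqrt(50) = 7.0711
Scalar projection = u.v / |v| = -75 / sqrt(50) = -10.6066

-10.6066


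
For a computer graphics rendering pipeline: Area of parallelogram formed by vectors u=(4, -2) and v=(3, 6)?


|u x v| = |4*6 - (-2)*3|
= |24 - (-6)| = 30

30


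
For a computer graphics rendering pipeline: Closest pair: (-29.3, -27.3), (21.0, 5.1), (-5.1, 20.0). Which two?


d(P0,P1) = 59.8318, d(P0,P2) = 53.1313, d(P1,P2) = 30.0536
Closest: P1 and P2

Closest pair: (21.0, 5.1) and (-5.1, 20.0), distance = 30.0536


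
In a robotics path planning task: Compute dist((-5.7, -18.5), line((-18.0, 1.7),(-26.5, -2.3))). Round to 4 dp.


|cross product| = 220.9
|line direction| = sqrt(88.25) = 9.3941
Distance = 220.9/sqrt(88.25) = 23.5146

23.5146


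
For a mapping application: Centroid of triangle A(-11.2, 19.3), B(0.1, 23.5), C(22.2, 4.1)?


Centroid = ((x_A+x_B+x_C)/3, (y_A+y_B+y_C)/3)
= (((-11.2)+0.1+22.2)/3, (19.3+23.5+4.1)/3)
= (3.7, 15.6333)

(3.7, 15.6333)


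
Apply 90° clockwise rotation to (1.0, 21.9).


90° CW: (x,y) -> (y, -x)
(1,21.9) -> (21.9, -1)

(21.9, -1)


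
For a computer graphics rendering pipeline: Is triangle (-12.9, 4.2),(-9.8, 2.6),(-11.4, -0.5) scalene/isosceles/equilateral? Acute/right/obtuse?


Side lengths squared: AB^2=12.17, BC^2=12.17, CA^2=24.34
Sorted: [12.17, 12.17, 24.34]
By sides: Isosceles, By angles: Right

Isosceles, Right


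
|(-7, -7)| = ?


|u| = sqrt((-7)^2 + (-7)^2) = sqrt(98) = 9.8995

9.8995


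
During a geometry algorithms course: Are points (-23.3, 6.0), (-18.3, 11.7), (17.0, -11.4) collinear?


Cross product: ((-18.3)-(-23.3))*((-11.4)-6) - (11.7-6)*(17-(-23.3))
= -316.71

No, not collinear


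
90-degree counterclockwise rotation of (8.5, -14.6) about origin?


90° CCW: (x,y) -> (-y, x)
(8.5,-14.6) -> (14.6, 8.5)

(14.6, 8.5)


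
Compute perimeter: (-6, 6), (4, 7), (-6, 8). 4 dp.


Sides: (-6, 6)->(4, 7): sqrt(101) = 10.049876, (4, 7)->(-6, 8): sqrt(101) = 10.049876, (-6, 8)->(-6, 6): sqrt(4) = 2
Sum = 22.099752
Perimeter = 22.0998

22.0998


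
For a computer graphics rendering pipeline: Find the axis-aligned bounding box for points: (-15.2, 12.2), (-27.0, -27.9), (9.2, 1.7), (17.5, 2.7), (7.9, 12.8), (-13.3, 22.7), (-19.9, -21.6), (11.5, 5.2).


x range: [-27, 17.5]
y range: [-27.9, 22.7]
Bounding box: (-27,-27.9) to (17.5,22.7)

(-27,-27.9) to (17.5,22.7)


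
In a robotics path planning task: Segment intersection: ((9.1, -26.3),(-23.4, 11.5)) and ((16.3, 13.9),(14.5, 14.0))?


Cross products: d1=73.08, d2=8.29, d3=-1578.66, d4=-1513.87
d1*d2 < 0 and d3*d4 < 0? no

No, they don't intersect


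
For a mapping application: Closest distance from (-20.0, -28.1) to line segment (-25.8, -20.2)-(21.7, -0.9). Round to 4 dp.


Project P onto AB: t = 0.0468 (clamped to [0,1])
Closest point on segment: (-23.5769, -19.2967)
Distance: 9.5022

9.5022


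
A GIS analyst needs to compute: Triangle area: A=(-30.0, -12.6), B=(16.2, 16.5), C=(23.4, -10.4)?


Area = |x_A(y_B-y_C) + x_B(y_C-y_A) + x_C(y_A-y_B)|/2
= |(-807) + 35.64 + (-680.94)|/2
= 1452.3/2 = 726.15

726.15


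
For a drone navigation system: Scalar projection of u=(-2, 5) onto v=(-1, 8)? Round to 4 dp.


u.v = 42, |v| = sqrt(65) = 8.0623
Scalar projection = u.v / |v| = 42 / sqrt(65) = 5.2095

5.2095


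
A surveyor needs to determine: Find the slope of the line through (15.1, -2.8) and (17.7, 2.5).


slope = (y2-y1)/(x2-x1) = (2.5-(-2.8))/(17.7-15.1) = 5.3/2.6 = 2.0385

2.0385


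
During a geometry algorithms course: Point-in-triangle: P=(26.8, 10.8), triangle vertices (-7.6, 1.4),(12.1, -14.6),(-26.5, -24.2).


Cross products: AB x AP = 735.58, BC x BP = -839.32, CA x CP = -702.98
All same sign? no

No, outside


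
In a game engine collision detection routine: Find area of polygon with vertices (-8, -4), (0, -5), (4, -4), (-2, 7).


Shoelace sum: ((-8)*(-5) - 0*(-4)) + (0*(-4) - 4*(-5)) + (4*7 - (-2)*(-4)) + ((-2)*(-4) - (-8)*7)
= 144
Area = |144|/2 = 72

72


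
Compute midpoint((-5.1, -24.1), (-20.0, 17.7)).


M = (((-5.1)+(-20))/2, ((-24.1)+17.7)/2)
= (-12.55, -3.2)

(-12.55, -3.2)


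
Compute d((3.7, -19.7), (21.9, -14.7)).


dx=18.2, dy=5
d^2 = 18.2^2 + 5^2 = 356.24
d = sqrt(356.24) = 18.8743

18.8743


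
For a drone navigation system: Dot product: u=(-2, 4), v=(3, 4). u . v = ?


u . v = u_x*v_x + u_y*v_y = (-2)*3 + 4*4
= (-6) + 16 = 10

10


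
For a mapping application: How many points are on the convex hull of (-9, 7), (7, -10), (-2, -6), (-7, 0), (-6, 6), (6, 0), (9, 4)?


Convex hull vertices (CCW): (-9, 7), (-7, 0), (-2, -6), (7, -10), (9, 4)
Count = 5

5


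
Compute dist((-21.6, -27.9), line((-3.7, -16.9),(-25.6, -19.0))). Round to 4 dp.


|cross product| = 203.31
|line direction| = sqrt(484.02) = 22.0005
Distance = 203.31/sqrt(484.02) = 9.2412

9.2412


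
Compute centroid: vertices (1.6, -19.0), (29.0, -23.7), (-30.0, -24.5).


Centroid = ((x_A+x_B+x_C)/3, (y_A+y_B+y_C)/3)
= ((1.6+29+(-30))/3, ((-19)+(-23.7)+(-24.5))/3)
= (0.2, -22.4)

(0.2, -22.4)


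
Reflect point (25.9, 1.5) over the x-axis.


Reflection over x-axis: (x,y) -> (x,-y)
(25.9, 1.5) -> (25.9, -1.5)

(25.9, -1.5)


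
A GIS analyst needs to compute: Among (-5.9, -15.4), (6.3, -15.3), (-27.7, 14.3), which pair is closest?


d(P0,P1) = 12.2004, d(P0,P2) = 36.842, d(P1,P2) = 45.0795
Closest: P0 and P1

Closest pair: (-5.9, -15.4) and (6.3, -15.3), distance = 12.2004


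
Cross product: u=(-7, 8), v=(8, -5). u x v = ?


u x v = u_x*v_y - u_y*v_x = (-7)*(-5) - 8*8
= 35 - 64 = -29

-29


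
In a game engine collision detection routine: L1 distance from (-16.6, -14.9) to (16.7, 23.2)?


|(-16.6)-16.7| + |(-14.9)-23.2| = 33.3 + 38.1 = 71.4

71.4


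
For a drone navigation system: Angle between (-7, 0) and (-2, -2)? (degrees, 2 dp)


u.v = 14, |u| = sqrt(49) = 7, |v| = sqrt(8) = 2.8284
cos(theta) = u.v/(|u||v|) = 14/sqrt(392) = 0.707107
theta = acos(0.707107) = 45 degrees

45 degrees


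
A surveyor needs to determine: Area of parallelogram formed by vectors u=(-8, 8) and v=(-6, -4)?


|u x v| = |(-8)*(-4) - 8*(-6)|
= |32 - (-48)| = 80

80


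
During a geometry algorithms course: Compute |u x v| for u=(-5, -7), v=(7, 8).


|u x v| = |(-5)*8 - (-7)*7|
= |(-40) - (-49)| = 9

9


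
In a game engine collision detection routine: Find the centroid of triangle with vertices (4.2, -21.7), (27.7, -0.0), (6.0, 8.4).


Centroid = ((x_A+x_B+x_C)/3, (y_A+y_B+y_C)/3)
= ((4.2+27.7+6)/3, ((-21.7)+0+8.4)/3)
= (12.6333, -4.4333)

(12.6333, -4.4333)


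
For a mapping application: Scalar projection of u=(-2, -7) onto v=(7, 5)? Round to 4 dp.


u.v = -49, |v| = sqrt(74) = 8.6023
Scalar projection = u.v / |v| = -49 / sqrt(74) = -5.6961

-5.6961


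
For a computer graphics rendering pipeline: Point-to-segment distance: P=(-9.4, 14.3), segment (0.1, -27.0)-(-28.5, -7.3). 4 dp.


Project P onto AB: t = 0.8999 (clamped to [0,1])
Closest point on segment: (-25.6368, -9.2722)
Distance: 28.6231

28.6231


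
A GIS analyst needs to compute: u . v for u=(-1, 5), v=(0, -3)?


u . v = u_x*v_x + u_y*v_y = (-1)*0 + 5*(-3)
= 0 + (-15) = -15

-15


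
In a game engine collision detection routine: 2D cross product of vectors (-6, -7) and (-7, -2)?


u x v = u_x*v_y - u_y*v_x = (-6)*(-2) - (-7)*(-7)
= 12 - 49 = -37

-37


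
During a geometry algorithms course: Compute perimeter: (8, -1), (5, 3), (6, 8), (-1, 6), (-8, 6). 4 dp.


Sides: (8, -1)->(5, 3): sqrt(25) = 5, (5, 3)->(6, 8): sqrt(26) = 5.09902, (6, 8)->(-1, 6): sqrt(53) = 7.28011, (-1, 6)->(-8, 6): sqrt(49) = 7, (-8, 6)->(8, -1): sqrt(305) = 17.464249
Sum = 41.843379
Perimeter = 41.8434

41.8434


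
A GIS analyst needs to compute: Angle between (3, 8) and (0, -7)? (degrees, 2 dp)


u.v = -56, |u| = sqrt(73) = 8.544, |v| = sqrt(49) = 7
cos(theta) = u.v/(|u||v|) = -56/sqrt(3577) = -0.936329
theta = acos(-0.936329) = 159.44 degrees

159.44 degrees


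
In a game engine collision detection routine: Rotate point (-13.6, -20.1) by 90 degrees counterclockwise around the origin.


90° CCW: (x,y) -> (-y, x)
(-13.6,-20.1) -> (20.1, -13.6)

(20.1, -13.6)


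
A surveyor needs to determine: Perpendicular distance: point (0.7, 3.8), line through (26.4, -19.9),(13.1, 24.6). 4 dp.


|cross product| = 828.44
|line direction| = sqrt(2157.14) = 46.445
Distance = 828.44/sqrt(2157.14) = 17.837

17.837


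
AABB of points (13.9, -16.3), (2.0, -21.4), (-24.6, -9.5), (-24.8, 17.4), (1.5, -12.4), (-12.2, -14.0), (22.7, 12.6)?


x range: [-24.8, 22.7]
y range: [-21.4, 17.4]
Bounding box: (-24.8,-21.4) to (22.7,17.4)

(-24.8,-21.4) to (22.7,17.4)


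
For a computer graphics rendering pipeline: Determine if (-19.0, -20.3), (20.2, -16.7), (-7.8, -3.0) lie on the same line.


Cross product: (20.2-(-19))*((-3)-(-20.3)) - ((-16.7)-(-20.3))*((-7.8)-(-19))
= 637.84

No, not collinear


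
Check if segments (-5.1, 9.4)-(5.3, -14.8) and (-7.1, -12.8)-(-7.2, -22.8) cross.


Cross products: d1=17.78, d2=124.2, d3=-279.28, d4=-385.7
d1*d2 < 0 and d3*d4 < 0? no

No, they don't intersect


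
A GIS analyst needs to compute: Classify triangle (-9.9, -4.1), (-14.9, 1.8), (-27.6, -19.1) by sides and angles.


Side lengths squared: AB^2=59.81, BC^2=598.1, CA^2=538.29
Sorted: [59.81, 538.29, 598.1]
By sides: Scalene, By angles: Right

Scalene, Right


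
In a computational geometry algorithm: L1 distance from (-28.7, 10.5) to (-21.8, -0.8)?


|(-28.7)-(-21.8)| + |10.5-(-0.8)| = 6.9 + 11.3 = 18.2

18.2


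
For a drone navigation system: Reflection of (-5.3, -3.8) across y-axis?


Reflection over y-axis: (x,y) -> (-x,y)
(-5.3, -3.8) -> (5.3, -3.8)

(5.3, -3.8)


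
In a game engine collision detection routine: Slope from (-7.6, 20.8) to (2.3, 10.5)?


slope = (y2-y1)/(x2-x1) = (10.5-20.8)/(2.3-(-7.6)) = (-10.3)/9.9 = -1.0404

-1.0404


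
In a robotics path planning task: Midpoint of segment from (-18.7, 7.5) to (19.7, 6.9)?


M = (((-18.7)+19.7)/2, (7.5+6.9)/2)
= (0.5, 7.2)

(0.5, 7.2)


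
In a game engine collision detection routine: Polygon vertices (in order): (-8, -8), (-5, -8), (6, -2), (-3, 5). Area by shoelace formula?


Shoelace sum: ((-8)*(-8) - (-5)*(-8)) + ((-5)*(-2) - 6*(-8)) + (6*5 - (-3)*(-2)) + ((-3)*(-8) - (-8)*5)
= 170
Area = |170|/2 = 85

85


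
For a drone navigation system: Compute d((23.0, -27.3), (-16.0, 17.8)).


dx=-39, dy=45.1
d^2 = (-39)^2 + 45.1^2 = 3555.01
d = sqrt(3555.01) = 59.6239

59.6239


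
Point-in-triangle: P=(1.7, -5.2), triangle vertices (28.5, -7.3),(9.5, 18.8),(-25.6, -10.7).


Cross products: AB x AP = 659.58, BC x BP = 612.3, CA x CP = 204.73
All same sign? yes

Yes, inside


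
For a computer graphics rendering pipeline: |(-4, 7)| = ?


|u| = sqrt((-4)^2 + 7^2) = sqrt(65) = 8.0623

8.0623


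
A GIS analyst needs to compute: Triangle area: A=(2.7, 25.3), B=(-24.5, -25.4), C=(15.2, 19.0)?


Area = |x_A(y_B-y_C) + x_B(y_C-y_A) + x_C(y_A-y_B)|/2
= |(-119.88) + 154.35 + 770.64|/2
= 805.11/2 = 402.555

402.555


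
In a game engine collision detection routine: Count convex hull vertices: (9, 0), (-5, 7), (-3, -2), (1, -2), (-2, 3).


Convex hull vertices (CCW): (-5, 7), (-3, -2), (1, -2), (9, 0)
Count = 4

4


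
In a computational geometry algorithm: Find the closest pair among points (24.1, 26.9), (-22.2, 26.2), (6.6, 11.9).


d(P0,P1) = 46.3053, d(P0,P2) = 23.0489, d(P1,P2) = 32.1548
Closest: P0 and P2

Closest pair: (24.1, 26.9) and (6.6, 11.9), distance = 23.0489


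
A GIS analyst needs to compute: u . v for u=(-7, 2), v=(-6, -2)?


u . v = u_x*v_x + u_y*v_y = (-7)*(-6) + 2*(-2)
= 42 + (-4) = 38

38


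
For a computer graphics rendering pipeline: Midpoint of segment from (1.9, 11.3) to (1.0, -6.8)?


M = ((1.9+1)/2, (11.3+(-6.8))/2)
= (1.45, 2.25)

(1.45, 2.25)


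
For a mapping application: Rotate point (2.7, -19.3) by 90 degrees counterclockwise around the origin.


90° CCW: (x,y) -> (-y, x)
(2.7,-19.3) -> (19.3, 2.7)

(19.3, 2.7)


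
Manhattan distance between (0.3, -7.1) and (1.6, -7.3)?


|0.3-1.6| + |(-7.1)-(-7.3)| = 1.3 + 0.2 = 1.5

1.5


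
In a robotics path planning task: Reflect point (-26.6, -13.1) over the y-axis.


Reflection over y-axis: (x,y) -> (-x,y)
(-26.6, -13.1) -> (26.6, -13.1)

(26.6, -13.1)


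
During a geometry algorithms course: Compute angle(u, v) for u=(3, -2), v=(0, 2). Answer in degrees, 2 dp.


u.v = -4, |u| = sqrt(13) = 3.6056, |v| = sqrt(4) = 2
cos(theta) = u.v/(|u||v|) = -4/sqrt(52) = -0.5547
theta = acos(-0.5547) = 123.69 degrees

123.69 degrees


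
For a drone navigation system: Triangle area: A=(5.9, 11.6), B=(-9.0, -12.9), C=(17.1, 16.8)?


Area = |x_A(y_B-y_C) + x_B(y_C-y_A) + x_C(y_A-y_B)|/2
= |(-175.23) + (-46.8) + 418.95|/2
= 196.92/2 = 98.46

98.46


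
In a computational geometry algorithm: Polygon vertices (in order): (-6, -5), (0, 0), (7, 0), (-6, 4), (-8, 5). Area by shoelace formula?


Shoelace sum: ((-6)*0 - 0*(-5)) + (0*0 - 7*0) + (7*4 - (-6)*0) + ((-6)*5 - (-8)*4) + ((-8)*(-5) - (-6)*5)
= 100
Area = |100|/2 = 50

50


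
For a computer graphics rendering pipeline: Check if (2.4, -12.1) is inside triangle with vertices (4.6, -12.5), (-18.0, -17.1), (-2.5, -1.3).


Cross products: AB x AP = -19.16, BC x BP = -244.82, CA x CP = -21.8
All same sign? yes

Yes, inside


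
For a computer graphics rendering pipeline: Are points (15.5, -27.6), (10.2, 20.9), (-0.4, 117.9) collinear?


Cross product: (10.2-15.5)*(117.9-(-27.6)) - (20.9-(-27.6))*((-0.4)-15.5)
= 0

Yes, collinear


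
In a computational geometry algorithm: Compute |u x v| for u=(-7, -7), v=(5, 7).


|u x v| = |(-7)*7 - (-7)*5|
= |(-49) - (-35)| = 14

14


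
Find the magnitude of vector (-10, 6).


|u| = sqrt((-10)^2 + 6^2) = sqrt(136) = 11.6619

11.6619


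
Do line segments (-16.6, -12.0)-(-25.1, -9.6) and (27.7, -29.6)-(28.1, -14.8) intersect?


Cross products: d1=662.68, d2=789.44, d3=43.28, d4=-83.48
d1*d2 < 0 and d3*d4 < 0? no

No, they don't intersect


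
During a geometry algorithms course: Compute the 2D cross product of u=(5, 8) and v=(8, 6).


u x v = u_x*v_y - u_y*v_x = 5*6 - 8*8
= 30 - 64 = -34

-34


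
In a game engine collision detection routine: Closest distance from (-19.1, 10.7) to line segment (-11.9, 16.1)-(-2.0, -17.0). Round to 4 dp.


Project P onto AB: t = 0.09 (clamped to [0,1])
Closest point on segment: (-11.0087, 13.1201)
Distance: 8.4454

8.4454


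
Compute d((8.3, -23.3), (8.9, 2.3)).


dx=0.6, dy=25.6
d^2 = 0.6^2 + 25.6^2 = 655.72
d = sqrt(655.72) = 25.607

25.607


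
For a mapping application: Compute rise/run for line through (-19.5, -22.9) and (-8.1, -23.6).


slope = (y2-y1)/(x2-x1) = ((-23.6)-(-22.9))/((-8.1)-(-19.5)) = (-0.7)/11.4 = -0.0614

-0.0614


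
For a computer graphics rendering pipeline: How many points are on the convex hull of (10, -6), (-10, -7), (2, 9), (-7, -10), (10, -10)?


Convex hull vertices (CCW): (-10, -7), (-7, -10), (10, -10), (10, -6), (2, 9)
Count = 5

5
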